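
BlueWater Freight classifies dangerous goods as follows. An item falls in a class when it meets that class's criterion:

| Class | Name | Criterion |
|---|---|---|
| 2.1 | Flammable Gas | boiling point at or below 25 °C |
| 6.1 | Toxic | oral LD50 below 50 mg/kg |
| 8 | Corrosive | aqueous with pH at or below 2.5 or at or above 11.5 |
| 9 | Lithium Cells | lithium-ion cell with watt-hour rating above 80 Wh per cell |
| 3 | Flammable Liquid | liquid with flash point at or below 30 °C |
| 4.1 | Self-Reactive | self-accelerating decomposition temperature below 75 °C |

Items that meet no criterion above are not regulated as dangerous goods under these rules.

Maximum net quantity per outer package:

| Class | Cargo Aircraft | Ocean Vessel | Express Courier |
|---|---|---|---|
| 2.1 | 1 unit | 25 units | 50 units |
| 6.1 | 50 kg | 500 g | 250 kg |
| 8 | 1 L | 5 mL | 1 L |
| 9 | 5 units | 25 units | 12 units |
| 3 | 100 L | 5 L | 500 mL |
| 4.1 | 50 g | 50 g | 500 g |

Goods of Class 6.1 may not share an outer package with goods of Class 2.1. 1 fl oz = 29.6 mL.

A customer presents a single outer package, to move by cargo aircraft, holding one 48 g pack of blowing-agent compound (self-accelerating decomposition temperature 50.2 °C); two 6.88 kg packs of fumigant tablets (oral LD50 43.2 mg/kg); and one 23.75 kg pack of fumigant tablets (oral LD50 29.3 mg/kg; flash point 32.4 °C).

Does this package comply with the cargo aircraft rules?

Yes

Self-accelerating decomposition temperature 50.2 °C meets the Class 4.1 criterion (Self-Reactive), so the blowing-agent compound is Class 4.1.
Fumigant tablets: oral LD50 43.2 mg/kg < 50 mg/kg → Class 6.1 (Toxic).
With oral LD50 29.3 mg/kg (< 50 mg/kg), the fumigant tablets fall in Class 6.1.
Class 4.1 quantity: 48 g.
That is within the Class 4.1 cargo aircraft limit of 50 g.
Class 6.1 net quantity: (two 6.88 kg packs = 13.76 kg) + 23.75 kg = 37.51 kg.
37.51 kg ≤ 50 kg (cargo aircraft limit, Class 6.1) — within limit.
The segregation rule (Class 6.1 with Class 2.1) does not apply to Class 4.1 with Class 6.1.
Every hazard class is within its cargo aircraft limit and no segregation rule is violated.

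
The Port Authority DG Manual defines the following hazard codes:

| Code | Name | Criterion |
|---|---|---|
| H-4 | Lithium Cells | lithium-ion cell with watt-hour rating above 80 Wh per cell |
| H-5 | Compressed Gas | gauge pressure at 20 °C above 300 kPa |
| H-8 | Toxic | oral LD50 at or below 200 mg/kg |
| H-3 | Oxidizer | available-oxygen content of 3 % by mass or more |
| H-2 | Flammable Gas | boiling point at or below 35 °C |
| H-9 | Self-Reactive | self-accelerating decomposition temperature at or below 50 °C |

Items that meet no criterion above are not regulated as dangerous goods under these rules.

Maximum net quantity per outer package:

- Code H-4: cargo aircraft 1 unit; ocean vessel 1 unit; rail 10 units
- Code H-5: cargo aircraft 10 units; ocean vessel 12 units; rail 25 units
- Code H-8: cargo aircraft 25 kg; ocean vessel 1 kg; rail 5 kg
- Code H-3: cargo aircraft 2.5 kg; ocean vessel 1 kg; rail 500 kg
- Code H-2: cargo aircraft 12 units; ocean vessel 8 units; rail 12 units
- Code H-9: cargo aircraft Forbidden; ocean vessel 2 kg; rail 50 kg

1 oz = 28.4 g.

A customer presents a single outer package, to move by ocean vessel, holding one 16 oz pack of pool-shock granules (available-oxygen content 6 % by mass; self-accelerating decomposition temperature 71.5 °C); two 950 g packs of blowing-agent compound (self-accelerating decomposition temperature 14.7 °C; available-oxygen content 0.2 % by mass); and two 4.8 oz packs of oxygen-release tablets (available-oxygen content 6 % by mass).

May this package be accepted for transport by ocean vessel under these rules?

The pool-shock granules have available-oxygen content 6 % by mass, which is ≥ 3 % by mass, so they are Code H-3 (Oxidizer).
Self-accelerating decomposition temperature 14.7 °C meets the Code H-9 criterion (Self-Reactive), so the blowing-agent compound is Code H-9.
The oxygen-release tablets have available-oxygen content 6 % by mass, which is ≥ 3 % by mass, so they are Code H-3 (Oxidizer).
Total Code H-3: (one 16 oz pack = 454.4 g) + (two 4.8 oz packs = 272.64 g) = 727.04 g.
727.04 g ≤ 1 kg (ocean vessel limit, Code H-3) — within limit.
Code H-9 quantity: two 950 g packs = 1.9 kg.
That is within the Code H-9 ocean vessel limit of 2 kg.
Every hazard code is within its ocean vessel limit and no segregation rule is violated.

Yes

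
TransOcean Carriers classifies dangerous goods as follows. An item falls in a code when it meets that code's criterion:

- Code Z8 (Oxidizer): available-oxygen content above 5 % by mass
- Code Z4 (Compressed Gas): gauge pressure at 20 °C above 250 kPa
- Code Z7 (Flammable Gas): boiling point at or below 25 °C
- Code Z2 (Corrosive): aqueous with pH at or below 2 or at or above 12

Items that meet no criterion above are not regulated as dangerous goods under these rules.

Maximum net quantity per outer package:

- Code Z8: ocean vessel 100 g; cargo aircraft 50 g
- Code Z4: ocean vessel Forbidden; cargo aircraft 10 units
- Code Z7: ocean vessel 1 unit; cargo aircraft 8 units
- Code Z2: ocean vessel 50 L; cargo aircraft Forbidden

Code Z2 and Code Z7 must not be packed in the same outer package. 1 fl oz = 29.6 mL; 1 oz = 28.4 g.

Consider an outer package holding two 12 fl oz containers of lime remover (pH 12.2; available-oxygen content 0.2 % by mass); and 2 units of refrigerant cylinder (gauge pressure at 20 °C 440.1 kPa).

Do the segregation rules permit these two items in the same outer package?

Lime remover: pH 12.2 ≥ 12 → Code Z2 (Corrosive).
Refrigerant cylinder: gauge pressure at 20 °C 440.1 kPa > 250 kPa → Code Z4 (Compressed Gas).
No segregation rule bars Code Z2 with Code Z4.

Yes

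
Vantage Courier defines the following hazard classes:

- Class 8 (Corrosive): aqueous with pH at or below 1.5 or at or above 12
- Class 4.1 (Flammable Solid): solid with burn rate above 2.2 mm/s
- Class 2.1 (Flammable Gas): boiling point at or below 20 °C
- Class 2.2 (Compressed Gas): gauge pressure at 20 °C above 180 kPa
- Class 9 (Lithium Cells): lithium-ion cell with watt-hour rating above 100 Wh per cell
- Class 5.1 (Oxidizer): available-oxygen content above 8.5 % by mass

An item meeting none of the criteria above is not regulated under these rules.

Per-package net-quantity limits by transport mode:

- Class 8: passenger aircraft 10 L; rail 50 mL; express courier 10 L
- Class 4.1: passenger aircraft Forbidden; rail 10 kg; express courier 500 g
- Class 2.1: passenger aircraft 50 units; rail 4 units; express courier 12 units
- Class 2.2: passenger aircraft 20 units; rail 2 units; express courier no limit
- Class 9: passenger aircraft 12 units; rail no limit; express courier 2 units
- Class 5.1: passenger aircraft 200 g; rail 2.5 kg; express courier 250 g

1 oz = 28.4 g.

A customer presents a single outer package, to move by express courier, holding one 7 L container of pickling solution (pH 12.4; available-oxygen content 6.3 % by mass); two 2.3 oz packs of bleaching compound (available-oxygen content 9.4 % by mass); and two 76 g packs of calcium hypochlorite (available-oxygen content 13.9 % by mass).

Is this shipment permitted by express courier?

pH 12.4 meets the Class 8 criterion (Corrosive), so the pickling solution is Class 8.
Available-oxygen content 9.4 % by mass meets the Class 5.1 criterion (Oxidizer), so the bleaching compound is Class 5.1.
The calcium hypochlorite has available-oxygen content 13.9 % by mass, which is > 8.5 % by mass, so it is Class 5.1 (Oxidizer).
Total Class 5.1: (two 2.3 oz packs = 130.64 g) + (two 76 g packs = 152 g) = 282.64 g.
282.64 g exceeds the express courier limit of 250 g for Class 5.1.
Class 8 quantity: 7 L.
7 L is within the express courier limit of 10 L for Class 8.

No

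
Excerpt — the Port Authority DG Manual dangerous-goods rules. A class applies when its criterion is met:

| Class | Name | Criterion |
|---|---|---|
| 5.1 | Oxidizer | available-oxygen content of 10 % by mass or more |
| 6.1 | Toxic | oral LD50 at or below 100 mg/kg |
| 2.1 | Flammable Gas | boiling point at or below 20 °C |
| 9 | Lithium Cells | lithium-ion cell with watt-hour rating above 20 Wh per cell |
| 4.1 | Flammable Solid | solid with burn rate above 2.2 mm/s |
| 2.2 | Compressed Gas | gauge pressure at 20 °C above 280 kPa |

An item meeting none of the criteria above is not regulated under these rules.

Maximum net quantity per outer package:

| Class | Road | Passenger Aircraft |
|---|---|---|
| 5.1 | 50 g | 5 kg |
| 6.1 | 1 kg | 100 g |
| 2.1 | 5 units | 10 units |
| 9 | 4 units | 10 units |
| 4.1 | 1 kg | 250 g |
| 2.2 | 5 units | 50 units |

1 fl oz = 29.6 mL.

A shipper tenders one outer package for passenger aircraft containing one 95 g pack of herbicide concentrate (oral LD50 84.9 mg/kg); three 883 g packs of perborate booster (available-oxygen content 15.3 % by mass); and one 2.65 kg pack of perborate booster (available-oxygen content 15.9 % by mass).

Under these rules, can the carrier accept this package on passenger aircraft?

No

With oral LD50 84.9 mg/kg (≤ 100 mg/kg), the herbicide concentrate falls in Class 6.1.
With available-oxygen content 15.3 % by mass (≥ 10 % by mass), the perborate booster falls in Class 5.1.
Available-oxygen content 15.9 % by mass meets the Class 5.1 criterion (Oxidizer), so the perborate booster is Class 5.1.
Class 6.1 quantity: 95 g.
That is within the Class 6.1 passenger aircraft limit of 100 g.
Class 5.1 net quantity: (three 883 g packs = 2.649 kg) + 2.65 kg = 5.299 kg.
That exceeds the Class 5.1 passenger aircraft limit of 5 kg.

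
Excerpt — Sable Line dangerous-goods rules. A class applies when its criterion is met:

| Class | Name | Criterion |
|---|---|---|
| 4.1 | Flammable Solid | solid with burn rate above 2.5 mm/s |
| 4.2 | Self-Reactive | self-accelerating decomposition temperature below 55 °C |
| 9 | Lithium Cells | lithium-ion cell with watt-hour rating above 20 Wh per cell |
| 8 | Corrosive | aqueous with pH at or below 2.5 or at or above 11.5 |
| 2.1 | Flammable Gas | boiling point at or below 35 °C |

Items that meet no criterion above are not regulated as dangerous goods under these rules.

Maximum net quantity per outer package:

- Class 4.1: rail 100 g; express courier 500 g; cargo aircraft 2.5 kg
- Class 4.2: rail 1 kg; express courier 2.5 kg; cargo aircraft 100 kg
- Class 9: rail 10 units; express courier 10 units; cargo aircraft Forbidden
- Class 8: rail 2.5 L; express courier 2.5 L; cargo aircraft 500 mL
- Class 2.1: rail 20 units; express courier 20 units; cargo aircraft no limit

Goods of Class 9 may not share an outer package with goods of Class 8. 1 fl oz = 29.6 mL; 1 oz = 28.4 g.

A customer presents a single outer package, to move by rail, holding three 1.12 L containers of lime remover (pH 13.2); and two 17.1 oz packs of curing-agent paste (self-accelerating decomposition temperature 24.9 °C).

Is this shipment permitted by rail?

No

Lime remover: pH 13.2 ≥ 11.5 → Class 8 (Corrosive).
With self-accelerating decomposition temperature 24.9 °C (< 55 °C), the curing-agent paste falls in Class 4.2.
Class 4.2 quantity: two 17.1 oz packs = 971.28 g.
That is within the Class 4.2 rail limit of 1 kg.
Class 8 quantity: three 1.12 L containers = 3.36 L.
That exceeds the Class 8 rail limit of 2.5 L.
The segregation rule (Class 9 with Class 8) does not apply to Class 4.2 with Class 8.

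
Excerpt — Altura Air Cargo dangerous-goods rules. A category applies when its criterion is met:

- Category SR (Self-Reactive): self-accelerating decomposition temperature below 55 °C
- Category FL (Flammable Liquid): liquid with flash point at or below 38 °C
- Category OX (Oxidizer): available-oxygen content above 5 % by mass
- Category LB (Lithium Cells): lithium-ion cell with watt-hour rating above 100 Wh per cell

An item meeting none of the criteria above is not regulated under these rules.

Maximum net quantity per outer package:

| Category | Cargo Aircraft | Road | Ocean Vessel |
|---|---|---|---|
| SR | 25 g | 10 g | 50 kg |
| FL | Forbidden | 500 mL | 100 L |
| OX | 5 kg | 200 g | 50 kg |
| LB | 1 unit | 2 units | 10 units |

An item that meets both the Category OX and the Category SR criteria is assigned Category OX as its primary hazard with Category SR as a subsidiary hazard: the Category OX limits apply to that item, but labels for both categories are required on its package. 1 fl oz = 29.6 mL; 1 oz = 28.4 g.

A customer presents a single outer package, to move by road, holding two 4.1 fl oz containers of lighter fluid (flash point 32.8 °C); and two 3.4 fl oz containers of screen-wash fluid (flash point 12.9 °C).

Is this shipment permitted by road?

Yes

With flash point 32.8 °C (≤ 38 °C), the lighter fluid falls in Category FL.
The screen-wash fluid has flash point 12.9 °C, which is ≤ 38 °C, so it is Category FL (Flammable Liquid).
Category FL net quantity: (two 4.1 fl oz containers = 242.72 mL) + (two 3.4 fl oz containers = 201.28 mL) = 444 mL.
444 mL is within the road limit of 500 mL for Category FL.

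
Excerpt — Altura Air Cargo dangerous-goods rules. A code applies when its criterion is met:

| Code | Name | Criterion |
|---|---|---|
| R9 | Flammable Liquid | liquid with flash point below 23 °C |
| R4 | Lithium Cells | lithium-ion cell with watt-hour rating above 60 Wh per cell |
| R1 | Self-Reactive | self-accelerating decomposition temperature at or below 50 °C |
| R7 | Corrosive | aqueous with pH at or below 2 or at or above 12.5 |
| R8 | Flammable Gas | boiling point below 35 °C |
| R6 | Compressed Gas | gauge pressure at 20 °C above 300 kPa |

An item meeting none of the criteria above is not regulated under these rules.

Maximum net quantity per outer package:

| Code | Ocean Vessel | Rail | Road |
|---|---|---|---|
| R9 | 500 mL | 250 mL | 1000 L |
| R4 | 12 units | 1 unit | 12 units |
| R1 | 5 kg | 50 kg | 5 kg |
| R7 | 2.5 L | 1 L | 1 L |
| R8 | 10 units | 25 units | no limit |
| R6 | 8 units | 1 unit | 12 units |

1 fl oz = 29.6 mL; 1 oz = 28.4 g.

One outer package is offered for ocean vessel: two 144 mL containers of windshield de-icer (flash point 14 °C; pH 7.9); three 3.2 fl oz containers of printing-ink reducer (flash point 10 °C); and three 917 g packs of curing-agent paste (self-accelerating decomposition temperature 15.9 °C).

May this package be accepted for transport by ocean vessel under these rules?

No

Windshield de-icer: flash point 14 °C < 23 °C → Code R9 (Flammable Liquid).
The printing-ink reducer has flash point 10 °C, which is < 23 °C, so it is Code R9 (Flammable Liquid).
With self-accelerating decomposition temperature 15.9 °C (≤ 50 °C), the curing-agent paste falls in Code R1.
Code R9 net quantity: (two 144 mL containers = 288 mL) + (three 3.2 fl oz containers = 284.16 mL) = 572.16 mL.
That exceeds the Code R9 ocean vessel limit of 500 mL.
Code R1 quantity: three 917 g packs = 2.751 kg.
2.751 kg is within the ocean vessel limit of 5 kg for Code R1.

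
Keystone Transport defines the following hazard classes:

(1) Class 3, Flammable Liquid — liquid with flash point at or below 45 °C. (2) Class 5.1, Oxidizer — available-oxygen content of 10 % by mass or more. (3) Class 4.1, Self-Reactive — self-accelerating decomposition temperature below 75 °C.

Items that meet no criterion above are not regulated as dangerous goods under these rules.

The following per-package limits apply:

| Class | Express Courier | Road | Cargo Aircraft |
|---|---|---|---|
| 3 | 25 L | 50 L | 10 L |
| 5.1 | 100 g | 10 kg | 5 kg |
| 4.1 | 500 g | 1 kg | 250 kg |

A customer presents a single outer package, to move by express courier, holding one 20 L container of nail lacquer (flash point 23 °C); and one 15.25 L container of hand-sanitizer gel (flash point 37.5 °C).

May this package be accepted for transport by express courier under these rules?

The nail lacquer has flash point 23 °C, which is ≤ 45 °C, so it is Class 3 (Flammable Liquid).
The hand-sanitizer gel has flash point 37.5 °C, which is ≤ 45 °C, so it is Class 3 (Flammable Liquid).
Class 3 net quantity: 20 L + 15.25 L = 35.25 L.
35.25 L > 25 L (express courier limit, Class 3) — over the limit.

No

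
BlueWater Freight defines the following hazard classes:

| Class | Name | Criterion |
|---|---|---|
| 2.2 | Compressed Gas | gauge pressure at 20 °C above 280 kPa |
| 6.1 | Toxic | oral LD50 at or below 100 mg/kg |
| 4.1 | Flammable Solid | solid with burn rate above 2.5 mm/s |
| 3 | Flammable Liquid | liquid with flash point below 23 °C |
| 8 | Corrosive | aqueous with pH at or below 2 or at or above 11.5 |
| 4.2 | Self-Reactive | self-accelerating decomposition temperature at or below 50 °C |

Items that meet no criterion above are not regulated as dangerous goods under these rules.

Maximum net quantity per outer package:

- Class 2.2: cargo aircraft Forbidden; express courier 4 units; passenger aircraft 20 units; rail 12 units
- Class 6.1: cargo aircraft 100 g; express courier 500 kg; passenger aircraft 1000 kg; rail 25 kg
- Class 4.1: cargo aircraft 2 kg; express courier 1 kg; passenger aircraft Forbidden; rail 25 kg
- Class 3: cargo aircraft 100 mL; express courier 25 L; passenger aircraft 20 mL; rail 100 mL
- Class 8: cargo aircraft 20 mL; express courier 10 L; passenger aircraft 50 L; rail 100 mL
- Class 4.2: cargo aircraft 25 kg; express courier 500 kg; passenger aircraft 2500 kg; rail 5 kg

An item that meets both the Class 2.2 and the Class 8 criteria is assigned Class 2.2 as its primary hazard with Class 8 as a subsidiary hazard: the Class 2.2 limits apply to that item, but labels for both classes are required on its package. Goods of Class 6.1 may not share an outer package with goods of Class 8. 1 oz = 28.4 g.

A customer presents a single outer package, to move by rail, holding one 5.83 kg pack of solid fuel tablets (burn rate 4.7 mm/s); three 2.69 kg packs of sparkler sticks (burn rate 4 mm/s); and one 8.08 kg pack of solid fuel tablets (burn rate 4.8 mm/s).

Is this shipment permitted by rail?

The solid fuel tablets have burn rate 4.7 mm/s, which is > 2.5 mm/s, so they are Class 4.1 (Flammable Solid).
With burn rate 4 mm/s (> 2.5 mm/s), the sparkler sticks fall in Class 4.1.
Burn rate 4.8 mm/s meets the Class 4.1 criterion (Flammable Solid), so the solid fuel tablets are Class 4.1.
Class 4.1 net quantity: 5.83 kg + (three 2.69 kg packs = 8.07 kg) + 8.08 kg = 21.98 kg.
21.98 kg is within the rail limit of 25 kg for Class 4.1.

Yes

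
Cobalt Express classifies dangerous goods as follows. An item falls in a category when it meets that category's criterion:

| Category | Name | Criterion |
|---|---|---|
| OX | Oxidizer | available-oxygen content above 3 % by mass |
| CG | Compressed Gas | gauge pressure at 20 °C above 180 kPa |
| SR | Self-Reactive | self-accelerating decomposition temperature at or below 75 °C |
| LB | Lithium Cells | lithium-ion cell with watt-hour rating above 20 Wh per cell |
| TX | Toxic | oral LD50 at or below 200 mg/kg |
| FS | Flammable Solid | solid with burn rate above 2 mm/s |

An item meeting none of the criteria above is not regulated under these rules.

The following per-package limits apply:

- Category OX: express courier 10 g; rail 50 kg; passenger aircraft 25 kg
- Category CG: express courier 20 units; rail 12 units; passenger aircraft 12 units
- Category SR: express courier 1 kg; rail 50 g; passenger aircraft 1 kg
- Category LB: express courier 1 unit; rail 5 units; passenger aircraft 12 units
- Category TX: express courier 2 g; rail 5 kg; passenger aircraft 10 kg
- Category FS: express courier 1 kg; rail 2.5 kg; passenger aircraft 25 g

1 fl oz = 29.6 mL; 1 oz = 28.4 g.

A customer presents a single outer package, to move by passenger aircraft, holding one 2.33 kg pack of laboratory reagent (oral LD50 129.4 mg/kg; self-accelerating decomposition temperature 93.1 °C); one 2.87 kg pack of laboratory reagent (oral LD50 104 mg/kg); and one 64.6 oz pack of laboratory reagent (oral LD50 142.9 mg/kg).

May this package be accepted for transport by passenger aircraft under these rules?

Oral LD50 129.4 mg/kg meets the Category TX criterion (Toxic), so the laboratory reagent is Category TX.
Oral LD50 104 mg/kg meets the Category TX criterion (Toxic), so the laboratory reagent is Category TX.
Oral LD50 142.9 mg/kg meets the Category TX criterion (Toxic), so the laboratory reagent is Category TX.
Total Category TX: 2.33 kg + 2.87 kg + (one 64.6 oz pack = 1834.64 g) = 7034.64 g.
That is within the Category TX passenger aircraft limit of 10 kg.

Yes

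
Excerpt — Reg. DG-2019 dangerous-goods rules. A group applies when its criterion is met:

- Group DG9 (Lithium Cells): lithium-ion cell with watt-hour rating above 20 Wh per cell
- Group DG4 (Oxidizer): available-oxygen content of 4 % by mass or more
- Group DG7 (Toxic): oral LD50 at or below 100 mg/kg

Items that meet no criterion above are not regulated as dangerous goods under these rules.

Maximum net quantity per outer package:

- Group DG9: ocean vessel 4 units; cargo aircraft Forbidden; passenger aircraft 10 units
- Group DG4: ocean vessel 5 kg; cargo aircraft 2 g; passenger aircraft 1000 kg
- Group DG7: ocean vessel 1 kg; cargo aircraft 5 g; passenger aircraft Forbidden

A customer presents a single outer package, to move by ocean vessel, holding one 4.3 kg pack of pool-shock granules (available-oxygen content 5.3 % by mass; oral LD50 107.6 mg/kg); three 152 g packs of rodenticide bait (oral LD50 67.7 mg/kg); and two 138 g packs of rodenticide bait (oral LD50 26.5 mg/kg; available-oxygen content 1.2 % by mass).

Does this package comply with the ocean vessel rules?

With available-oxygen content 5.3 % by mass (≥ 4 % by mass), the pool-shock granules fall in Group DG4.
Rodenticide bait: oral LD50 67.7 mg/kg ≤ 100 mg/kg → Group DG7 (Toxic).
The rodenticide bait has oral LD50 26.5 mg/kg, which is ≤ 100 mg/kg, so it is Group DG7 (Toxic).
Group DG7 net quantity: (three 152 g packs = 456 g) + (two 138 g packs = 276 g) = 732 g.
732 g ≤ 1 kg (ocean vessel limit, Group DG7) — within limit.
Group DG4 quantity: 4.3 kg.
4.3 kg ≤ 5 kg (ocean vessel limit, Group DG4) — within limit.
Every hazard group is within its ocean vessel limit and no segregation rule is violated.

Yes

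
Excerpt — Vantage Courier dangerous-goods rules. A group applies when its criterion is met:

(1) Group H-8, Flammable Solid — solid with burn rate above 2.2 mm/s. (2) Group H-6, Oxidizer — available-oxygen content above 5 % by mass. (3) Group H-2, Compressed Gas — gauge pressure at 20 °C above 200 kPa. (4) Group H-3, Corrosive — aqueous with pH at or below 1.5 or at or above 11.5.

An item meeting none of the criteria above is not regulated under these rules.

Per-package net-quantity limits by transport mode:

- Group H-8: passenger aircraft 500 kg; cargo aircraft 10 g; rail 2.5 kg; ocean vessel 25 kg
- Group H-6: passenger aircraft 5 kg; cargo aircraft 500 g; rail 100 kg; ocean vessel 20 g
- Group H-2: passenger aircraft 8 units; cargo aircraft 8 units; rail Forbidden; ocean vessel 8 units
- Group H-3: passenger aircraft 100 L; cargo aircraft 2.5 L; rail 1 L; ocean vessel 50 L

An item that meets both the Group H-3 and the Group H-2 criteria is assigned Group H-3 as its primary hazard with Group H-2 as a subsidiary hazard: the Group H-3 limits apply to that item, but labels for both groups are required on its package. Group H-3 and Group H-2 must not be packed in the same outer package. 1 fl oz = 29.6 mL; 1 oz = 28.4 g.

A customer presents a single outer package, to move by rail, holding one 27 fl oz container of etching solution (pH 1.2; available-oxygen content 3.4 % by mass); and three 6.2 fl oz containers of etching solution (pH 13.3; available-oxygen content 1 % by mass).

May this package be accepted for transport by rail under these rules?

pH 1.2 meets the Group H-3 criterion (Corrosive), so the etching solution is Group H-3.
Etching solution: pH 13.3 ≥ 11.5 → Group H-3 (Corrosive).
Group H-3 net quantity: (one 27 fl oz container = 799.2 mL) + (three 6.2 fl oz containers = 550.56 mL) = 1349.76 mL.
That exceeds the Group H-3 rail limit of 1 L.

No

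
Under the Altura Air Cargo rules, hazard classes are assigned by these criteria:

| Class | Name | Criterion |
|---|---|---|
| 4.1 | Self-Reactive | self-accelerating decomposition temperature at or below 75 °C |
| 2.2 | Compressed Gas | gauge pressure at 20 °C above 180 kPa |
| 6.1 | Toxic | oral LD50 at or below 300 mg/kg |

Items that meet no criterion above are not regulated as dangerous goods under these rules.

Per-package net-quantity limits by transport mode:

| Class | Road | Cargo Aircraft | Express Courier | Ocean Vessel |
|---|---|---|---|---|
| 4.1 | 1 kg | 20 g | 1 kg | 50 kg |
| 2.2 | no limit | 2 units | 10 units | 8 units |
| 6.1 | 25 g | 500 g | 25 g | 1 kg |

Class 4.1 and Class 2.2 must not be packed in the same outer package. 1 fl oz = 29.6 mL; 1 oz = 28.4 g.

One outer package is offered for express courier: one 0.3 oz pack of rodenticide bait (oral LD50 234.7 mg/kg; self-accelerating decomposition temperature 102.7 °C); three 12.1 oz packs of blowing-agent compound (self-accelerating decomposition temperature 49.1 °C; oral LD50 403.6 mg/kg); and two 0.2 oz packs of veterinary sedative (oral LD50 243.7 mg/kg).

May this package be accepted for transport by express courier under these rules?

No

The rodenticide bait has oral LD50 234.7 mg/kg, which is ≤ 300 mg/kg, so it is Class 6.1 (Toxic).
The blowing-agent compound has self-accelerating decomposition temperature 49.1 °C, which is ≤ 75 °C, so it is Class 4.1 (Self-Reactive).
Oral LD50 243.7 mg/kg meets the Class 6.1 criterion (Toxic), so the veterinary sedative is Class 6.1.
Class 6.1 net quantity: (one 0.3 oz pack = 8.52 g) + (two 0.2 oz packs = 11.36 g) = 19.88 g.
19.88 g is within the express courier limit of 25 g for Class 6.1.
Class 4.1 quantity: three 12.1 oz packs = 1030.92 g.
1030.92 g > 1 kg (express courier limit, Class 4.1) — over the limit.
The segregation rule (Class 4.1 with Class 2.2) does not apply to Class 6.1 with Class 4.1.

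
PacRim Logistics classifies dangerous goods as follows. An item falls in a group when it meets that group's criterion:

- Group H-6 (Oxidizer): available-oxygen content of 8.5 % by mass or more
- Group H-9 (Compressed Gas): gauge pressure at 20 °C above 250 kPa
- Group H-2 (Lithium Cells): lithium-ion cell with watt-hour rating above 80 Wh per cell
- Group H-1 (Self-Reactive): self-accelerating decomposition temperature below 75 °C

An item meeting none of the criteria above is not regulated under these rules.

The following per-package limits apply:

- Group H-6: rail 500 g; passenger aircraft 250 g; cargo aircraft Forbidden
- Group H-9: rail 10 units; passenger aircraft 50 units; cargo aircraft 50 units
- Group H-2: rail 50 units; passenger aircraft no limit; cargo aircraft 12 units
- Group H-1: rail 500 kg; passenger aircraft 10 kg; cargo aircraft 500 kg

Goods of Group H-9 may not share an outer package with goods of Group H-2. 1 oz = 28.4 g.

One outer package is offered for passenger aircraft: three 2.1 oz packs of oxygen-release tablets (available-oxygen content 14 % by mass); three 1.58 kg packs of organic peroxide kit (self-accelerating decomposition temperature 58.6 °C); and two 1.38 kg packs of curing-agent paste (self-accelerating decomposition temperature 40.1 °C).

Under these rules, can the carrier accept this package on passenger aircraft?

The oxygen-release tablets have available-oxygen content 14 % by mass, which is ≥ 8.5 % by mass, so they are Group H-6 (Oxidizer).
With self-accelerating decomposition temperature 58.6 °C (< 75 °C), the organic peroxide kit falls in Group H-1.
Curing-agent paste: self-accelerating decomposition temperature 40.1 °C < 75 °C → Group H-1 (Self-Reactive).
Total Group H-1: (three 1.58 kg packs = 4.74 kg) + (two 1.38 kg packs = 2.76 kg) = 7.5 kg.
That is within the Group H-1 passenger aircraft limit of 10 kg.
Group H-6 quantity: three 2.1 oz packs = 178.92 g.
178.92 g ≤ 250 g (passenger aircraft limit, Group H-6) — within limit.
The segregation rule (Group H-9 with Group H-2) does not apply to Group H-1 with Group H-6.
Every hazard group is within its passenger aircraft limit and no segregation rule is violated.

Yes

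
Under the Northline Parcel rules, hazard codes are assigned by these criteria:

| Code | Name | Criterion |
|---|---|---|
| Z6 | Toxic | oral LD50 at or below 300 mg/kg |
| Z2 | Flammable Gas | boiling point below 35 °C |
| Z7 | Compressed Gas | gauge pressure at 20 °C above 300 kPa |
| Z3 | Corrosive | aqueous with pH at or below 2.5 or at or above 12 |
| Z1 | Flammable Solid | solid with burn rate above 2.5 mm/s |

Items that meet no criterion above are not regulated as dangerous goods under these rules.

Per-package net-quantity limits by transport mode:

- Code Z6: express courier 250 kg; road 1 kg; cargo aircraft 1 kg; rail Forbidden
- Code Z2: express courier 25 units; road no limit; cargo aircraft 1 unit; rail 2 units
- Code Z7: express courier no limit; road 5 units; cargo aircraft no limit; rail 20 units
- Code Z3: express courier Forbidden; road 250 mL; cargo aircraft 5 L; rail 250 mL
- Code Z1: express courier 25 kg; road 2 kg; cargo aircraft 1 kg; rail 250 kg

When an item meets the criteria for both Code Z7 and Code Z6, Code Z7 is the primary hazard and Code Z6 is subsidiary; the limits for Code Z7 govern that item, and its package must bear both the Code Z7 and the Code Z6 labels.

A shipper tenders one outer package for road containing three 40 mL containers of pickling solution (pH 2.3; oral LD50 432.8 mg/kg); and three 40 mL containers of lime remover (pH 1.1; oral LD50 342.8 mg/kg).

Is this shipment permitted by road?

Yes

pH 2.3 meets the Code Z3 criterion (Corrosive), so the pickling solution is Code Z3.
With pH 1.1 (≤ 2.5), the lime remover falls in Code Z3.
Total Code Z3: (three 40 mL containers = 120 mL) + (three 40 mL containers = 120 mL) = 240 mL.
240 mL is within the road limit of 250 mL for Code Z3.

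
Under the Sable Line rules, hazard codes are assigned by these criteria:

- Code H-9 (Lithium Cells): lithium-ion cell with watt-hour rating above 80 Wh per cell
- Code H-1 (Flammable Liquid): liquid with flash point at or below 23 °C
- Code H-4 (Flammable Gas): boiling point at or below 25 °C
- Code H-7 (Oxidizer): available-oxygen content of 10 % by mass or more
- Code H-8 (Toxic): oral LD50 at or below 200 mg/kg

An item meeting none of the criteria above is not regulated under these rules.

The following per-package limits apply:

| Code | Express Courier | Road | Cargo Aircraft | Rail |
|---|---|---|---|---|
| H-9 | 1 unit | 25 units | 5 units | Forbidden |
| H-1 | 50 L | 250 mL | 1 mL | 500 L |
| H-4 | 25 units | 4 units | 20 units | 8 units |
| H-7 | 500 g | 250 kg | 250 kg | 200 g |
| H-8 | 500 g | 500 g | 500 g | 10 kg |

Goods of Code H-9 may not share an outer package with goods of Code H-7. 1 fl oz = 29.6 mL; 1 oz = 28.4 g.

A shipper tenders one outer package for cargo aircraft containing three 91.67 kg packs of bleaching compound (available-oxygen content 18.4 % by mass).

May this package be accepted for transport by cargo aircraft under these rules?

With available-oxygen content 18.4 % by mass (≥ 10 % by mass), the bleaching compound falls in Code H-7.
Code H-7 quantity: three 91.67 kg packs = 275.01 kg.
That exceeds the Code H-7 cargo aircraft limit of 250 kg.

No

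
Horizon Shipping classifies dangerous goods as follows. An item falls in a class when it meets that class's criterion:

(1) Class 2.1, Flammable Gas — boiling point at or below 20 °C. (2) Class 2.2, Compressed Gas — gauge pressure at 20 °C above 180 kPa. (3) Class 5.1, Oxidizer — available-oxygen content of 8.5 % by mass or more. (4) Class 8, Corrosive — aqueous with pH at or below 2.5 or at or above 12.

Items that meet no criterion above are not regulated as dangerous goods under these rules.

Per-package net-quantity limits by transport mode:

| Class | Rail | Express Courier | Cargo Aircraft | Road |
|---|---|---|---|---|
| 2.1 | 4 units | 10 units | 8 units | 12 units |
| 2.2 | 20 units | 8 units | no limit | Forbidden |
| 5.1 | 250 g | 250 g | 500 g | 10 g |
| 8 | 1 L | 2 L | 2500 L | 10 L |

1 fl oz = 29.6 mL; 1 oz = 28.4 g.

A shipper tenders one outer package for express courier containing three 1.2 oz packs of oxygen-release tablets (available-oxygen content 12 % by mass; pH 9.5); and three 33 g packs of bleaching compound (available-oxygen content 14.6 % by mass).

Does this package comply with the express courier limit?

Available-oxygen content 12 % by mass meets the Class 5.1 criterion (Oxidizer), so the oxygen-release tablets are Class 5.1.
Available-oxygen content 14.6 % by mass meets the Class 5.1 criterion (Oxidizer), so the bleaching compound is Class 5.1.
Total Class 5.1: (three 1.2 oz packs = 102.24 g) + (three 33 g packs = 99 g) = 201.24 g.
201.24 g is within the express courier limit of 250 g for Class 5.1.

Yes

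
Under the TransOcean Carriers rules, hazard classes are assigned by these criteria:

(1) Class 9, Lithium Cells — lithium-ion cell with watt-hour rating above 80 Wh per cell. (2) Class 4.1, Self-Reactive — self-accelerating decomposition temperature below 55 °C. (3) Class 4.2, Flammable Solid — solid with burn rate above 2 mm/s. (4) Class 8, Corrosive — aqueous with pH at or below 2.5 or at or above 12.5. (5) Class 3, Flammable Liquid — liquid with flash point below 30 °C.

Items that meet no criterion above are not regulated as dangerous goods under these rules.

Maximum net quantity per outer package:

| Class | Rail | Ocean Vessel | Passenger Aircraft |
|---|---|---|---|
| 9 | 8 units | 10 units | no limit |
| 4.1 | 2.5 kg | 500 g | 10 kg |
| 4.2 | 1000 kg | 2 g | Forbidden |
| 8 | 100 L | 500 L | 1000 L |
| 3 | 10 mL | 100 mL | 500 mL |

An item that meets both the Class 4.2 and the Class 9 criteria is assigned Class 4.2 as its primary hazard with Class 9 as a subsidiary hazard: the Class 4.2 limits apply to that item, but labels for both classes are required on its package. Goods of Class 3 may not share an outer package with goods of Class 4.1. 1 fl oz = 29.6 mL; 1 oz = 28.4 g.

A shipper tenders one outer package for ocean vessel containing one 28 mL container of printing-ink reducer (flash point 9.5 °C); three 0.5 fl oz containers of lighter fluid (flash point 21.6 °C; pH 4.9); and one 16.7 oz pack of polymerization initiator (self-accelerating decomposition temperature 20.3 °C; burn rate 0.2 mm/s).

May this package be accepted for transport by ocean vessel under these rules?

Printing-ink reducer: flash point 9.5 °C < 30 °C → Class 3 (Flammable Liquid).
The lighter fluid has flash point 21.6 °C, which is < 30 °C, so it is Class 3 (Flammable Liquid).
With self-accelerating decomposition temperature 20.3 °C (< 55 °C), the polymerization initiator falls in Class 4.1.
Total Class 3: 28 mL + (three 0.5 fl oz containers = 44.4 mL) = 72.4 mL.
72.4 mL is within the ocean vessel limit of 100 mL for Class 3.
Class 4.1 quantity: one 16.7 oz pack = 474.28 g.
474.28 g ≤ 500 g (ocean vessel limit, Class 4.1) — within limit.
Class 3 and Class 4.1 may not share an outer package.

No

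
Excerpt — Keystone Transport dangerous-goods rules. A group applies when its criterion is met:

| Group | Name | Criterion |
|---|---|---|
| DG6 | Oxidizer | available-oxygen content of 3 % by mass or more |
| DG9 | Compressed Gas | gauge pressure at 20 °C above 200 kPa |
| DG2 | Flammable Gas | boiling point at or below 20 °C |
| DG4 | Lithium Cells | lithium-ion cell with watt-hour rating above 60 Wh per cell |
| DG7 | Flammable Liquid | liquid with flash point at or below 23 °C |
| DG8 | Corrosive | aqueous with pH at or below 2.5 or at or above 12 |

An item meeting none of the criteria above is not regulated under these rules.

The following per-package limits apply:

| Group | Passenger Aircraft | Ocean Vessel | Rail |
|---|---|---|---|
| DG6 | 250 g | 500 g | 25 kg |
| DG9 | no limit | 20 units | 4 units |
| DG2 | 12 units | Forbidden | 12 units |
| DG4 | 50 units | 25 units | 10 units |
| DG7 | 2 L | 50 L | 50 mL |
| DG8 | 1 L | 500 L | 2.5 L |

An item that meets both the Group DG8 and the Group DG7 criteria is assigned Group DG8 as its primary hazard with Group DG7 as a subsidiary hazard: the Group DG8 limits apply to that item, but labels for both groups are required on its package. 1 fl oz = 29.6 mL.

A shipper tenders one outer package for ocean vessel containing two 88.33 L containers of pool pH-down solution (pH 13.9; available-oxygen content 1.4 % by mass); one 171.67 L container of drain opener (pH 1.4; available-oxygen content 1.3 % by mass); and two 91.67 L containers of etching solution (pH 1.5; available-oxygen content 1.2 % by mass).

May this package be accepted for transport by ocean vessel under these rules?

The pool pH-down solution has pH 13.9, which is ≥ 12, so it is Group DG8 (Corrosive).
With pH 1.4 (≤ 2.5), the drain opener falls in Group DG8.
Etching solution: pH 1.5 ≤ 2.5 → Group DG8 (Corrosive).
Total Group DG8: (two 88.33 L containers = 176.66 L) + 171.67 L + (two 91.67 L containers = 183.34 L) = 531.67 L.
531.67 L exceeds the ocean vessel limit of 500 L for Group DG8.

No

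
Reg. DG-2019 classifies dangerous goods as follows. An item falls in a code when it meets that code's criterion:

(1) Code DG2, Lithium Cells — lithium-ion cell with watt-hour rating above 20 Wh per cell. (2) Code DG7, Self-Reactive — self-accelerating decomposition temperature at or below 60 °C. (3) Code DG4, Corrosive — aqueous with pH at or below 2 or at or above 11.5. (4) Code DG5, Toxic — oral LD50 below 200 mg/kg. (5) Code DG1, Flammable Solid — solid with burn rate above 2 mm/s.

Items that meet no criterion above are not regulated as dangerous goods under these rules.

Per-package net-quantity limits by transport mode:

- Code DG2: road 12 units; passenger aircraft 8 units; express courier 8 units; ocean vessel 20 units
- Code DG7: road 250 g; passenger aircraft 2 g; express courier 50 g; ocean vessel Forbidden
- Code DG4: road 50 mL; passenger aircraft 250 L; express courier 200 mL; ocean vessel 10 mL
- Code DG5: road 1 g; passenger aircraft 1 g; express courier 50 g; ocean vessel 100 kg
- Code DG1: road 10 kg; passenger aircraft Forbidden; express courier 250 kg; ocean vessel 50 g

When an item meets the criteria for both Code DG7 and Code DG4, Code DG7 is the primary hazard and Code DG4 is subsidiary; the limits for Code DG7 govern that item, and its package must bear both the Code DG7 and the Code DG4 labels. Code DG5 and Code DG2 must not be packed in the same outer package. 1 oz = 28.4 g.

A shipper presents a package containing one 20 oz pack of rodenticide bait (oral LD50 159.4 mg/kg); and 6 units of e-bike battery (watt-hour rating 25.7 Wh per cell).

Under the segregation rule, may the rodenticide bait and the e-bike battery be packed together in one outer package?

No

Rodenticide bait: oral LD50 159.4 mg/kg < 200 mg/kg → Code DG5 (Toxic).
With watt-hour rating 25.7 Wh per cell (> 20 Wh per cell), the e-bike battery falls in Code DG2.
Code DG5 and Code DG2 may not share an outer package.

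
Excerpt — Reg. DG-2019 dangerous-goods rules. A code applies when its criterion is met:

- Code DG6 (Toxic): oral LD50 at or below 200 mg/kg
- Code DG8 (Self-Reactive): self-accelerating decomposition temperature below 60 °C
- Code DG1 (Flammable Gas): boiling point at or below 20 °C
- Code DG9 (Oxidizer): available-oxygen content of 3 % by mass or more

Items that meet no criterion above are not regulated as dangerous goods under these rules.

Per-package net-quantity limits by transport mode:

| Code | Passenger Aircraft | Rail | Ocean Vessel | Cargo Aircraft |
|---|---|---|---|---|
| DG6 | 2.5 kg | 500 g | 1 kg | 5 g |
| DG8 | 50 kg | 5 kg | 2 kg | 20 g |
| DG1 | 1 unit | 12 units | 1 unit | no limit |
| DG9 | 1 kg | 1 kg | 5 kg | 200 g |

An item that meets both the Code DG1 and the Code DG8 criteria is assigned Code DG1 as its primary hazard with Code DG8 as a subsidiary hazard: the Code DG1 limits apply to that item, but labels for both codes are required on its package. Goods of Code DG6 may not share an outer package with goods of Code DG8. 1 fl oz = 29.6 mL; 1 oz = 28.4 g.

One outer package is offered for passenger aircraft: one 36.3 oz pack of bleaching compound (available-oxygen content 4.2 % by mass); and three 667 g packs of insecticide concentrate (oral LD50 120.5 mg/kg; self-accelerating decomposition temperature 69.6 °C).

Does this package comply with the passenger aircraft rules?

With available-oxygen content 4.2 % by mass (≥ 3 % by mass), the bleaching compound falls in Code DG9.
With oral LD50 120.5 mg/kg (≤ 200 mg/kg), the insecticide concentrate falls in Code DG6.
Code DG9 quantity: one 36.3 oz pack = 1030.92 g.
1030.92 g exceeds the passenger aircraft limit of 1 kg for Code DG9.
Code DG6 quantity: three 667 g packs = 2.001 kg.
2.001 kg is within the passenger aircraft limit of 2.5 kg for Code DG6.
The segregation rule (Code DG6 with Code DG8) does not apply to Code DG9 with Code DG6.

No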